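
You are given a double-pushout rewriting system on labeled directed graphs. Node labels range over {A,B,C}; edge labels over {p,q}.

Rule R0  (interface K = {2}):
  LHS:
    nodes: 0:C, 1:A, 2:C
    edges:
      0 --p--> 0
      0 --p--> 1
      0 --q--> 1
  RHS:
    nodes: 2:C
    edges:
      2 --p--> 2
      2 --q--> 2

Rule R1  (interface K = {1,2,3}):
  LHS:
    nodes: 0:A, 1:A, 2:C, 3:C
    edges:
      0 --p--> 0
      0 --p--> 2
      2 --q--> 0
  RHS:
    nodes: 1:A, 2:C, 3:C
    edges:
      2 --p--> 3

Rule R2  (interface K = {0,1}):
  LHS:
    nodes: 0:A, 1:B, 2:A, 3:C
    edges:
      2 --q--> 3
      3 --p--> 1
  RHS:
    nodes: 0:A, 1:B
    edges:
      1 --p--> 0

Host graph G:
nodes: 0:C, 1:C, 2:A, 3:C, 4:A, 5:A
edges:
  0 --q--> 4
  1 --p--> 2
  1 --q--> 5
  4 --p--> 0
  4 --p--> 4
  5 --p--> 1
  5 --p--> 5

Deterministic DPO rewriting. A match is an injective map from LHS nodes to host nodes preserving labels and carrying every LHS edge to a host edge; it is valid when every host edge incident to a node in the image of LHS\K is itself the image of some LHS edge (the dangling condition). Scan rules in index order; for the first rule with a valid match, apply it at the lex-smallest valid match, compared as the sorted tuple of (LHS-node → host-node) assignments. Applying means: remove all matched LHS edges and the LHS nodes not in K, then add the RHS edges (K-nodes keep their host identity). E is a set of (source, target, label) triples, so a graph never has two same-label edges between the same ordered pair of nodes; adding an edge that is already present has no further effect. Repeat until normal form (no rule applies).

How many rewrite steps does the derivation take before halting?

initial: |V|=6 |E|=7  E = 0-q->4 1-p->2 1-q->5 4-p->0 4-p->4 5-p->1 5-p->5
step 1: apply R1 at {0↦4, 1↦2, 2↦0, 3↦1}  → |V|=5 |E|=5  E = 0-p->1 1-p->2 1-q->5 5-p->1 5-p->5
step 2: apply R1 at {0↦5, 1↦2, 2↦1, 3↦0}  → |V|=4 |E|=3  E = 0-p->1 1-p->0 1-p->2
final graph: no rule applies after step 2

Answer: 2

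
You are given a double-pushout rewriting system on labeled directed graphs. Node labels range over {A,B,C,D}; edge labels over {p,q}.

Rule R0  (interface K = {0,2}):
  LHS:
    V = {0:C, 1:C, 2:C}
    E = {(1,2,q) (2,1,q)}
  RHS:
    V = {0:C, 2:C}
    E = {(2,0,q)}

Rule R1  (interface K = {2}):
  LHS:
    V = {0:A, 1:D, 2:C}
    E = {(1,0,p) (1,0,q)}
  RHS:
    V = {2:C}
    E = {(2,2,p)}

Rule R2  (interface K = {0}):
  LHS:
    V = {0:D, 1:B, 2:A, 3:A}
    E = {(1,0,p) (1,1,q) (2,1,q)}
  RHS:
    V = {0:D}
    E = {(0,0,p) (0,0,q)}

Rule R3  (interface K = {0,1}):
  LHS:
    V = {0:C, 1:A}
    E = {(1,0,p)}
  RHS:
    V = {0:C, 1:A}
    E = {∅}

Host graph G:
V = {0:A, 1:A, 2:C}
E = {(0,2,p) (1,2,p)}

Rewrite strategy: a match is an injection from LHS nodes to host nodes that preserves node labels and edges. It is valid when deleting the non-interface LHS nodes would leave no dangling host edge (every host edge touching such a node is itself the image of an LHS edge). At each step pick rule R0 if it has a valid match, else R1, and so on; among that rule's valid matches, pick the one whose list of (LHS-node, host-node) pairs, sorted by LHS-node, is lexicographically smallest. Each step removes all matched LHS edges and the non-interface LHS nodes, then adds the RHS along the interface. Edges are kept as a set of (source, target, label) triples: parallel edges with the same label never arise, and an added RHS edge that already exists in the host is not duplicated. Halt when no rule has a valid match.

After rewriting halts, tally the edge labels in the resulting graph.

Answer: (no edges)

Steps:
start.  V:3 E:2  edges: 0-p->2 1-p->2
1. fire R3 via {0↦2, 1↦0}  →  V:3 E:1  edges: 1-p->2
2. fire R3 via {0↦2, 1↦1}  →  V:3 E:0  edges: ∅
halt: no rule applies after step 2
NF edges: []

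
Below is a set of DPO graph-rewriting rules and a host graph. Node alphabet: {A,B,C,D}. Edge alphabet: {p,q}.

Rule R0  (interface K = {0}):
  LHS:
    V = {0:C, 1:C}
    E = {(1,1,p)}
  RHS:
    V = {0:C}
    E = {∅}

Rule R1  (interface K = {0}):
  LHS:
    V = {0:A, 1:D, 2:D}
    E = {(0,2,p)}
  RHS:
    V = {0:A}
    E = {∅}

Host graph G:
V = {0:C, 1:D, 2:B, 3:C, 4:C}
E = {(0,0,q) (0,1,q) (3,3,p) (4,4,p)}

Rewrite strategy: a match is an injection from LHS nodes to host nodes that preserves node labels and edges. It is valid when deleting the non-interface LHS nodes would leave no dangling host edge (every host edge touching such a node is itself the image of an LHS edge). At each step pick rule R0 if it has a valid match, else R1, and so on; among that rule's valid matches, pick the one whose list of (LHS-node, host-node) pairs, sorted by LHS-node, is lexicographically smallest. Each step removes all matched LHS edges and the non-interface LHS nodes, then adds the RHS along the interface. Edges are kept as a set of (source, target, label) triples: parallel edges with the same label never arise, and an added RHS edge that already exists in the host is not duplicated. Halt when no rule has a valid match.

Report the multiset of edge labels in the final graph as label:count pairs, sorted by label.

Answer: q:2

Derivation:
[0] host  ⇒  5 nodes, 4 edges  {0-q->0 0-q->1 3-p->3 4-p->4}
[1] R0 @ {0↦0, 1↦3}  ⇒  4 nodes, 3 edges  {0-q->0 0-q->1 4-p->4}
[2] R0 @ {0↦0, 1↦4}  ⇒  3 nodes, 2 edges  {0-q->0 0-q->1}
halt: no rule applies after step 2
NF edges: [(0, 0, 'q'), (0, 1, 'q')]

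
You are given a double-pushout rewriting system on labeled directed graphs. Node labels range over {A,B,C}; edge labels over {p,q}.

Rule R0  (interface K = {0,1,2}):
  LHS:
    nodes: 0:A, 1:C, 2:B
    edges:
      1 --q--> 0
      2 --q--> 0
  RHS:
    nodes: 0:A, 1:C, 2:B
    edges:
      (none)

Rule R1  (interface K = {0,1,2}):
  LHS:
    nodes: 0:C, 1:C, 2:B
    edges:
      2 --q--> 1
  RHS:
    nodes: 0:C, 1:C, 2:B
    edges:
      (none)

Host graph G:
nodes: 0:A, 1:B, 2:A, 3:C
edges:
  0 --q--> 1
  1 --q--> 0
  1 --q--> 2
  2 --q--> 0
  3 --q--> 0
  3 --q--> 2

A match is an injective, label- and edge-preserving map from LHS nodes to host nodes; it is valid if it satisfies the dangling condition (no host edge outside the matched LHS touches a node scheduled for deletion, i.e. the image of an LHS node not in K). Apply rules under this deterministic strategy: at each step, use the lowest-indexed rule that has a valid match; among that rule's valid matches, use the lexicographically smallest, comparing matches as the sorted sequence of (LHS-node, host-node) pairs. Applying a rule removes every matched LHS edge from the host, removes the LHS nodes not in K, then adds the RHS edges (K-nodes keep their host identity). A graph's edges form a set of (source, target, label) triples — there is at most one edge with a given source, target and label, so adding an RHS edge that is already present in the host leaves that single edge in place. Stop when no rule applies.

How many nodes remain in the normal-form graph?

[0] host  ⇒  4 nodes, 6 edges  {0-q->1 1-q->0 1-q->2 2-q->0 3-q->0 3-q->2}
[1] R0 @ {0↦0, 1↦3, 2↦1}  ⇒  4 nodes, 4 edges  {0-q->1 1-q->2 2-q->0 3-q->2}
[2] R0 @ {0↦2, 1↦3, 2↦1}  ⇒  4 nodes, 2 edges  {0-q->1 2-q->0}
normal form: no rule applies after step 2
NF nodes: {0:A, 1:B, 2:A, 3:C}

Answer: 4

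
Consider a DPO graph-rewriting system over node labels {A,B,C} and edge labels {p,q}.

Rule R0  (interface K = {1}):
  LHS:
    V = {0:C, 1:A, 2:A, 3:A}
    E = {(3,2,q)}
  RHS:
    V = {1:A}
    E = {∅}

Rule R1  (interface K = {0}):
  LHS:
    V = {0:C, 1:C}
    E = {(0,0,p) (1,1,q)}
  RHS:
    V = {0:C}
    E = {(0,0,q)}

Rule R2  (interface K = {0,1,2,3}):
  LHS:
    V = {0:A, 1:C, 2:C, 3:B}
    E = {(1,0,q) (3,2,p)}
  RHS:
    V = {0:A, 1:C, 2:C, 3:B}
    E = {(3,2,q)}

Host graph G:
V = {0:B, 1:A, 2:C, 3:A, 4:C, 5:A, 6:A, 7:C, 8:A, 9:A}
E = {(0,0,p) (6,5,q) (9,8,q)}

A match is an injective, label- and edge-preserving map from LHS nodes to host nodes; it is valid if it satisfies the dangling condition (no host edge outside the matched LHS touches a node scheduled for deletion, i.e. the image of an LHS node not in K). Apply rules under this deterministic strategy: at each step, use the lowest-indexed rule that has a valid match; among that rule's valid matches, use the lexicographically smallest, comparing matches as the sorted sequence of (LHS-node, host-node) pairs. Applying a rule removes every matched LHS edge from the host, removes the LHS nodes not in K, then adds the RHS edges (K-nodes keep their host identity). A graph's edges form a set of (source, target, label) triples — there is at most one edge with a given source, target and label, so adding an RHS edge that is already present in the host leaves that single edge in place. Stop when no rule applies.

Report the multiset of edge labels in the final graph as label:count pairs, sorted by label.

initial: |V|=10 |E|=3  E = 0-p->0 6-q->5 9-q->8
step 1: apply R0 at {0↦2, 1↦1, 2↦5, 3↦6}  → |V|=7 |E|=2  E = 0-p->0 9-q->8
step 2: apply R0 at {0↦4, 1↦1, 2↦8, 3↦9}  → |V|=4 |E|=1  E = 0-p->0
normal form: no rule applies after step 2
NF edges: [(0, 0, 'p')]

Answer: p:1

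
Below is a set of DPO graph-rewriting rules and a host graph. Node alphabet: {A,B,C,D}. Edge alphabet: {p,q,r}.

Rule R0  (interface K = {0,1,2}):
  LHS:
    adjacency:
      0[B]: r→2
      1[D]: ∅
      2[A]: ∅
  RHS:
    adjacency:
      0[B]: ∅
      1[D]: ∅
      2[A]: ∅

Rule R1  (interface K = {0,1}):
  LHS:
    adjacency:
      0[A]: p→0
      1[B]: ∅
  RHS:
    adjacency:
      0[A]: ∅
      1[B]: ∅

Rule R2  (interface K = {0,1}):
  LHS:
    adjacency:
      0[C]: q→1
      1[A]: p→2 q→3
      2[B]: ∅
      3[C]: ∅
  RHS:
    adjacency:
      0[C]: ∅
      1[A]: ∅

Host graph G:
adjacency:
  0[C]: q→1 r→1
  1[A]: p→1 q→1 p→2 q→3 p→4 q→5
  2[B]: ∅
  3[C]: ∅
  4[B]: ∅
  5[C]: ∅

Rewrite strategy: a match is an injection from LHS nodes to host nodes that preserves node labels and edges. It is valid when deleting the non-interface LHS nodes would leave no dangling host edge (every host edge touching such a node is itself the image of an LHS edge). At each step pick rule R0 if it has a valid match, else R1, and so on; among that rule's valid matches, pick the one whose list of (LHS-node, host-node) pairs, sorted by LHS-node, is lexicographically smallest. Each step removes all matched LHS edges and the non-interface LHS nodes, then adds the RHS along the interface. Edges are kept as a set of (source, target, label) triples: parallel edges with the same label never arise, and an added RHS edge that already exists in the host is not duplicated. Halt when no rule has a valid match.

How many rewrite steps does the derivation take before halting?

Answer: 2

Steps:
initial: |V|=6 |E|=8  E = 0-q->1 0-r->1 1-p->1 1-q->1 1-p->2 1-q->3 1-p->4 1-q->5
step 1: apply R1 at {0↦1, 1↦2}  → |V|=6 |E|=7  E = 0-q->1 0-r->1 1-q->1 1-p->2 1-q->3 1-p->4 1-q->5
step 2: apply R2 at {0↦0, 1↦1, 2↦2, 3↦3}  → |V|=4 |E|=4  E = 0-r->1 1-q->1 1-p->4 1-q->5
final graph: no rule applies after step 2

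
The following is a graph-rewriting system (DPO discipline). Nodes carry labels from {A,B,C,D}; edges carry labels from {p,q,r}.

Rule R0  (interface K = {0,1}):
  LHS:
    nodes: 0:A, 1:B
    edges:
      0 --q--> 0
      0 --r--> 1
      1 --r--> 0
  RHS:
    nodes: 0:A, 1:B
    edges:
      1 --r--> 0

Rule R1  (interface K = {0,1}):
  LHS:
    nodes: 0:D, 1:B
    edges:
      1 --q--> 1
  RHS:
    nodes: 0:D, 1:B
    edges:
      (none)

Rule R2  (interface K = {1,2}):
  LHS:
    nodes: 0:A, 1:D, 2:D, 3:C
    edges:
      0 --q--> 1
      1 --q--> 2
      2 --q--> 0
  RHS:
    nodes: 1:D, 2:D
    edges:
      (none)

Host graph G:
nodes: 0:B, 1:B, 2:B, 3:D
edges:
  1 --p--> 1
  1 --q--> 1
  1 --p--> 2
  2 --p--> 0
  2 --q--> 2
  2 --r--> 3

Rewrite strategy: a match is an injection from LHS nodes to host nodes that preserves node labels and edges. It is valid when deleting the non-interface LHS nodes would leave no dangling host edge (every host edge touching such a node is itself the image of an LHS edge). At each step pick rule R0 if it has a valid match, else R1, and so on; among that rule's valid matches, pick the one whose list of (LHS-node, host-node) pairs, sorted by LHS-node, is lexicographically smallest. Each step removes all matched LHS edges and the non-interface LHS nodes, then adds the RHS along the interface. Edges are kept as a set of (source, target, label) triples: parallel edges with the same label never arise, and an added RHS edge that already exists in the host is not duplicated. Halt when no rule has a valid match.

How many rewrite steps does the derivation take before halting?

Answer: 2

Derivation:
initial: |V|=4 |E|=6  E = 1-p->1 1-q->1 1-p->2 2-p->0 2-q->2 2-r->3
step 1: apply R1 at {0↦3, 1↦1}  → |V|=4 |E|=5  E = 1-p->1 1-p->2 2-p->0 2-q->2 2-r->3
step 2: apply R1 at {0↦3, 1↦2}  → |V|=4 |E|=4  E = 1-p->1 1-p->2 2-p->0 2-r->3
normal form: no rule applies after step 2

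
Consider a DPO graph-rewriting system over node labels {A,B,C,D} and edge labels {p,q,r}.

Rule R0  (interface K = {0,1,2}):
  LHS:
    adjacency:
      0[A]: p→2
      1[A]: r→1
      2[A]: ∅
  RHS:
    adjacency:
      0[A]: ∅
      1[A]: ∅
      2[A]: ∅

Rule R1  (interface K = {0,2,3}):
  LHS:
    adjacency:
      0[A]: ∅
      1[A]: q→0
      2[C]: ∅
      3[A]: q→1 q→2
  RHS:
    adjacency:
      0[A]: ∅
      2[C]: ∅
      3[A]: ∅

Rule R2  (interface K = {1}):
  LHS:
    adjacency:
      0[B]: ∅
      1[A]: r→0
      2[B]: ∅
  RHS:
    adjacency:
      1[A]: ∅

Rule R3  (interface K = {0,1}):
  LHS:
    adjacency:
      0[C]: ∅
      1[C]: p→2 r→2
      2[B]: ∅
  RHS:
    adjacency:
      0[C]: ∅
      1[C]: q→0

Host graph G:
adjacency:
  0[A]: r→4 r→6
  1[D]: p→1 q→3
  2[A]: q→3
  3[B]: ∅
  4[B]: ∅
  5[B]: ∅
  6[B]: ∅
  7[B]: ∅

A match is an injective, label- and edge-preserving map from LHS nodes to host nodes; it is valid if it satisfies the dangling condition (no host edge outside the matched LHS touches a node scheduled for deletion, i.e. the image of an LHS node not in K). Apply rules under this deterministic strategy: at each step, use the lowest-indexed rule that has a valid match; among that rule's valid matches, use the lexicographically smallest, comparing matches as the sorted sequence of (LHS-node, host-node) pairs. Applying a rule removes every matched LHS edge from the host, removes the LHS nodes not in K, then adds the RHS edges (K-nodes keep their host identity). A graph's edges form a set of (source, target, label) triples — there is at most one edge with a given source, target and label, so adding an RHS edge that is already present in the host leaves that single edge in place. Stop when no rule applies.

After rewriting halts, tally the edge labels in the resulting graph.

Answer: p:1 q:2

Rewrite trace:
initial: |V|=8 |E|=5  E = 0-r->4 0-r->6 1-p->1 1-q->3 2-q->3
step 1: apply R2 at {0↦4, 1↦0, 2↦5}  → |V|=6 |E|=4  E = 0-r->6 1-p->1 1-q->3 2-q->3
step 2: apply R2 at {0↦6, 1↦0, 2↦7}  → |V|=4 |E|=3  E = 1-p->1 1-q->3 2-q->3
final graph: no rule applies after step 2
NF edges: [(1, 1, 'p'), (1, 3, 'q'), (2, 3, 'q')]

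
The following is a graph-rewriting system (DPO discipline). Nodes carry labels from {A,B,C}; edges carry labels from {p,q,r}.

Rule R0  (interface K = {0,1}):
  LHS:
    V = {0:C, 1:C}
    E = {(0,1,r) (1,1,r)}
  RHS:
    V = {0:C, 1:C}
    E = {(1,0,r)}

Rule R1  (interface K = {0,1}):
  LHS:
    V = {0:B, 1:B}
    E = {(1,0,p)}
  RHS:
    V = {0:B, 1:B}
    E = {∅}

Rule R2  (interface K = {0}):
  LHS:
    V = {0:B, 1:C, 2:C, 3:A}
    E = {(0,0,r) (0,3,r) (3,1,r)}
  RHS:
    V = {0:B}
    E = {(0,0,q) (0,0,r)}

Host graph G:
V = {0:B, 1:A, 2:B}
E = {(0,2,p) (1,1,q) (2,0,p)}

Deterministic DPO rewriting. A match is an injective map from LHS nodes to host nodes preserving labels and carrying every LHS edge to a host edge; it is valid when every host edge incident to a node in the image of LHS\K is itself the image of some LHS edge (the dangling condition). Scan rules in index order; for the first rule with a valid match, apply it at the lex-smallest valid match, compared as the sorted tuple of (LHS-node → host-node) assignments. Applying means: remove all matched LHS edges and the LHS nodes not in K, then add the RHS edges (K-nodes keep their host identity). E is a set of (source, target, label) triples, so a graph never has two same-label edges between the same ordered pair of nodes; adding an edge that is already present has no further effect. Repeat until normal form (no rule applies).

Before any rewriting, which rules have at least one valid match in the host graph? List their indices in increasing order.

R0: no valid match — LHS pattern not found
R1: 2 valid matches — {0↦0, 1↦2}, {0↦2, 1↦0}
R2: no valid match — LHS pattern not found

Answer: [R1]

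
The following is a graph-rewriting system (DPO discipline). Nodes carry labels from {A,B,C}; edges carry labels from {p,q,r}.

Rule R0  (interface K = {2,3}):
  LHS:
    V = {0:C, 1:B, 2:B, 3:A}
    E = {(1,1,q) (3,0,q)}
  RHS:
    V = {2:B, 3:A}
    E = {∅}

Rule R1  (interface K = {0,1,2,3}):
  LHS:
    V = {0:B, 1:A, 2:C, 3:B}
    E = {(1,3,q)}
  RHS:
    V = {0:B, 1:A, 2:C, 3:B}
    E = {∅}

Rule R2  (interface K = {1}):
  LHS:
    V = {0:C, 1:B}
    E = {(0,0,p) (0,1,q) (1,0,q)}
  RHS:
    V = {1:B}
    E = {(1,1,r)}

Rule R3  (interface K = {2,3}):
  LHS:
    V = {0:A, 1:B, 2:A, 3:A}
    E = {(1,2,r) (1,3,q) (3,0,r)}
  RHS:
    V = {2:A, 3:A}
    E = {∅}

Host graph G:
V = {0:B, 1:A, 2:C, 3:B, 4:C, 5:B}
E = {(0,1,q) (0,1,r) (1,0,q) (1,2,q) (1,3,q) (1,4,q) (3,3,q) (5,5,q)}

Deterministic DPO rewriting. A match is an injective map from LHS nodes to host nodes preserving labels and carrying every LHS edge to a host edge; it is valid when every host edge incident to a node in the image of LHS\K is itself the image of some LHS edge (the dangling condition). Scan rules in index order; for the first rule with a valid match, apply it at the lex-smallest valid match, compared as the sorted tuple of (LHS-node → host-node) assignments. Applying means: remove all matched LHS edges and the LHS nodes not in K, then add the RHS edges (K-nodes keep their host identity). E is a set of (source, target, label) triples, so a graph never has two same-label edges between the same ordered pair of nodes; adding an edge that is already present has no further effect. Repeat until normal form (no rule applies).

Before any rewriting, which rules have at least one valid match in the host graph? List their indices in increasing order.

Answer: [R0,R1]

Rewrite trace:
R0: 4 valid matches — {0↦2, 1↦5, 2↦0, 3↦1}, {0↦2, 1↦5, 2↦3, 3↦1}, {0↦4, 1↦5, 2↦0, 3↦1} (+1 more)
R1: 8 valid matches — {0↦0, 1↦1, 2↦2, 3↦3}, {0↦0, 1↦1, 2↦4, 3↦3}, {0↦3, 1↦1, 2↦2, 3↦0} (+5 more)
R2: no valid match — LHS pattern not found
R3: no valid match — LHS pattern not found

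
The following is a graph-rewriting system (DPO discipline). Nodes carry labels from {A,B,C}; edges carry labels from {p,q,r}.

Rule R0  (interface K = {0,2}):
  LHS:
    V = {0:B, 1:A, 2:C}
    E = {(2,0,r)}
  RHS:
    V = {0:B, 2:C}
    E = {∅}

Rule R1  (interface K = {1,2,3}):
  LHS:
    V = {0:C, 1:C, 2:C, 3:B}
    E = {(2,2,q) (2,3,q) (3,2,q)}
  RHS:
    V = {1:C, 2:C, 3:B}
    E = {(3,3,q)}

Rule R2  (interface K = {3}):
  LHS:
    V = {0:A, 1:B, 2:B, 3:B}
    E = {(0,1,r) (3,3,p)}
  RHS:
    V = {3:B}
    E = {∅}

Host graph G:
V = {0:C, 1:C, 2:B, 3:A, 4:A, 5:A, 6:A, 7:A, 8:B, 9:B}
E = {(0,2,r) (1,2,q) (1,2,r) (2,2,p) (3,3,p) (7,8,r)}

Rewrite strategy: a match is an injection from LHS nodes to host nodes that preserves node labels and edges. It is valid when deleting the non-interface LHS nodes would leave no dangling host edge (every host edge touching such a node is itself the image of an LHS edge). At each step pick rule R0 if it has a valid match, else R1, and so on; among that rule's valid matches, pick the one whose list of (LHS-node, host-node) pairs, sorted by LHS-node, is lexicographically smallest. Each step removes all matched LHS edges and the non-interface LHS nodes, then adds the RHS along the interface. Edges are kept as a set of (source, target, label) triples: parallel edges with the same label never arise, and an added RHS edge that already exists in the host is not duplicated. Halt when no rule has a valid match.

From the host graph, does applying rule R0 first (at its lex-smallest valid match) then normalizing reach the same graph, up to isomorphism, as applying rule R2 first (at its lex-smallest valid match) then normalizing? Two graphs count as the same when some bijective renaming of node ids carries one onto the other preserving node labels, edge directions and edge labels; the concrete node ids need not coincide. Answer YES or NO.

branch R0-first: apply at {0↦2, 1↦4, 2↦0} → |E|=5, then 2 more step(s) → NF |V|=5 |E|=2 V={0:C, 1:C, 2:B, 3:A, 6:A} E=1-q->2 3-p->3
branch R2-first: apply at {0↦7, 1↦8, 2↦9, 3↦2} → |E|=4, then 2 more step(s) → NF |V|=5 |E|=2 V={0:C, 1:C, 2:B, 3:A, 6:A} E=1-q->2 3-p->3
graphs isomorphic (equal up to label-preserving node renaming)

Answer: YES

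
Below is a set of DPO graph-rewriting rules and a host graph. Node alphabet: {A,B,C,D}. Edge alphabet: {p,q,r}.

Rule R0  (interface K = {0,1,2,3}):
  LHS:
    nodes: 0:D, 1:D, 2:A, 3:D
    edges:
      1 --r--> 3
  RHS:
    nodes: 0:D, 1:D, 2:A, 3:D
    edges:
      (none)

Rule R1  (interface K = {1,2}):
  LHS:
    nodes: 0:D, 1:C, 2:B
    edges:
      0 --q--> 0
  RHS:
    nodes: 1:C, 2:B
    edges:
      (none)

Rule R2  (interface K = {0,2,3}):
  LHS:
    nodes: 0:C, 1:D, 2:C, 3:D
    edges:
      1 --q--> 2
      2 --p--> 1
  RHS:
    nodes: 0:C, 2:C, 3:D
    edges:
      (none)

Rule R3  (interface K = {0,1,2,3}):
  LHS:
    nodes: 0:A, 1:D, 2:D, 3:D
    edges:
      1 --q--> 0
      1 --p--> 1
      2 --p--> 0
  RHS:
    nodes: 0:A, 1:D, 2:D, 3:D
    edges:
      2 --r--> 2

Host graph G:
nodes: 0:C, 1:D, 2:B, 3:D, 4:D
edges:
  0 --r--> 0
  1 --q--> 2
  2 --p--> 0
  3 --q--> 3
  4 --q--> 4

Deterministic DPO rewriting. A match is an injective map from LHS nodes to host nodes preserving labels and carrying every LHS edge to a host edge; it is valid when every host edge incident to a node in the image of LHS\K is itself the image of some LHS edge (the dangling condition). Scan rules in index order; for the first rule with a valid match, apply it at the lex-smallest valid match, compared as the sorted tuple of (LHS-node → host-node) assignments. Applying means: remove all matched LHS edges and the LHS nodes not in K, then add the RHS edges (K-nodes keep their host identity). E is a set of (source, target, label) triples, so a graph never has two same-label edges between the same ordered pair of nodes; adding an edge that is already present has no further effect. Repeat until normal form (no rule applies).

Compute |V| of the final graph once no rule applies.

[0] host  ⇒  5 nodes, 5 edges  {0-r->0 1-q->2 2-p->0 3-q->3 4-q->4}
[1] R1 @ {0↦3, 1↦0, 2↦2}  ⇒  4 nodes, 4 edges  {0-r->0 1-q->2 2-p->0 4-q->4}
[2] R1 @ {0↦4, 1↦0, 2↦2}  ⇒  3 nodes, 3 edges  {0-r->0 1-q->2 2-p->0}
final graph: no rule applies after step 2
NF nodes: {0:C, 1:D, 2:B}

Answer: 3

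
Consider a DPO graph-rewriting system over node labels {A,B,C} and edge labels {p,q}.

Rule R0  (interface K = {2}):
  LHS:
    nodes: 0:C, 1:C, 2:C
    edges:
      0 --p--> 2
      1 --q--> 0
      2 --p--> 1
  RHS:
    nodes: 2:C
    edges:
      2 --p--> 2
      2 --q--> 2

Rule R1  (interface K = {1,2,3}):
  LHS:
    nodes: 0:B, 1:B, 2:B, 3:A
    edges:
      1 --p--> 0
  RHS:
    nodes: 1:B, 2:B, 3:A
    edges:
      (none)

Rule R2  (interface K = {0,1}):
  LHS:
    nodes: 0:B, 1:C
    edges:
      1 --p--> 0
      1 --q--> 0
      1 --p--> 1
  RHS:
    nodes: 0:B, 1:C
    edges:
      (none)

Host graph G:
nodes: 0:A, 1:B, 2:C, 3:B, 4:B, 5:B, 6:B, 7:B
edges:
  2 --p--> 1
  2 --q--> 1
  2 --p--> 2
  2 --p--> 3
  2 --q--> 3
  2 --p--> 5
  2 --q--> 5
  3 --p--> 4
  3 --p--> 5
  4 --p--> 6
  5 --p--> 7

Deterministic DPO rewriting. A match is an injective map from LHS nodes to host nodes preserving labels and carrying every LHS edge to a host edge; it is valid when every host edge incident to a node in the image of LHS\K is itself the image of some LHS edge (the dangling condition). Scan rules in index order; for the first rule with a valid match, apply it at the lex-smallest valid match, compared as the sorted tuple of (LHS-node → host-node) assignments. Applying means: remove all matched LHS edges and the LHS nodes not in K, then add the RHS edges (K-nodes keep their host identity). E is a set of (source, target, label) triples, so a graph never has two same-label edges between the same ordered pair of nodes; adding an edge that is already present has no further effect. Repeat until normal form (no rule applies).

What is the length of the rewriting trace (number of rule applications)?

Answer: 4

Rewrite trace:
initial: |V|=8 |E|=11  E = 2-p->1 2-q->1 2-p->2 2-p->3 2-q->3 2-p->5 2-q->5 3-p->4 3-p->5 4-p->6 5-p->7
step 1: apply R1 at {0↦6, 1↦4, 2↦1, 3↦0}  → |V|=7 |E|=10  E = 2-p->1 2-q->1 2-p->2 2-p->3 2-q->3 2-p->5 2-q->5 3-p->4 3-p->5 5-p->7
step 2: apply R1 at {0↦4, 1↦3, 2↦1, 3↦0}  → |V|=6 |E|=9  E = 2-p->1 2-q->1 2-p->2 2-p->3 2-q->3 2-p->5 2-q->5 3-p->5 5-p->7
step 3: apply R1 at {0↦7, 1↦5, 2↦1, 3↦0}  → |V|=5 |E|=8  E = 2-p->1 2-q->1 2-p->2 2-p->3 2-q->3 2-p->5 2-q->5 3-p->5
step 4: apply R2 at {0↦1, 1↦2}  → |V|=5 |E|=5  E = 2-p->3 2-q->3 2-p->5 2-q->5 3-p->5
halt: no rule applies after step 4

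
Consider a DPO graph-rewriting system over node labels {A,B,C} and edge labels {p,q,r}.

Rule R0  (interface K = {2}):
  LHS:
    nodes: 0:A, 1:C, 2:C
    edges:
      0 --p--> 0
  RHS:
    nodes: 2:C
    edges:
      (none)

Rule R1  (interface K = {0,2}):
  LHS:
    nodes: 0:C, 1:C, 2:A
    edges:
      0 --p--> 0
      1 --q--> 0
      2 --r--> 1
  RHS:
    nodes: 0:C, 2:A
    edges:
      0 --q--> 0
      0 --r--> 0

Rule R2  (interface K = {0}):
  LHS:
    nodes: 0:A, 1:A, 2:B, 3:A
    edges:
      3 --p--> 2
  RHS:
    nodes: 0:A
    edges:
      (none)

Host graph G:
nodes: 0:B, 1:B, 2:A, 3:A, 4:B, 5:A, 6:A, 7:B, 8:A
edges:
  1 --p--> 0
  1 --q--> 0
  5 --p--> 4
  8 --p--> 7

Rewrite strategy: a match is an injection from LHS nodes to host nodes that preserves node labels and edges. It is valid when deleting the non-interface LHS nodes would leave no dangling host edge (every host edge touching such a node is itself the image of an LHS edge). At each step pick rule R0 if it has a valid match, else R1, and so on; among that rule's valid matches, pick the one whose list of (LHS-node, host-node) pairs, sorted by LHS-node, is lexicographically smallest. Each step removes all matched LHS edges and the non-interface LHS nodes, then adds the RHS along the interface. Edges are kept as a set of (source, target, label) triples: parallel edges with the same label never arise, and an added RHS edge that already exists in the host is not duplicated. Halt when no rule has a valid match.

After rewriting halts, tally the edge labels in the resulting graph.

Answer: p:1 q:1

Steps:
start.  V:9 E:4  edges: 1-p->0 1-q->0 5-p->4 8-p->7
1. fire R2 via {0↦2, 1↦3, 2↦4, 3↦5}  →  V:6 E:3  edges: 1-p->0 1-q->0 8-p->7
2. fire R2 via {0↦2, 1↦6, 2↦7, 3↦8}  →  V:3 E:2  edges: 1-p->0 1-q->0
normal form: no rule applies after step 2
NF edges: [(1, 0, 'p'), (1, 0, 'q')]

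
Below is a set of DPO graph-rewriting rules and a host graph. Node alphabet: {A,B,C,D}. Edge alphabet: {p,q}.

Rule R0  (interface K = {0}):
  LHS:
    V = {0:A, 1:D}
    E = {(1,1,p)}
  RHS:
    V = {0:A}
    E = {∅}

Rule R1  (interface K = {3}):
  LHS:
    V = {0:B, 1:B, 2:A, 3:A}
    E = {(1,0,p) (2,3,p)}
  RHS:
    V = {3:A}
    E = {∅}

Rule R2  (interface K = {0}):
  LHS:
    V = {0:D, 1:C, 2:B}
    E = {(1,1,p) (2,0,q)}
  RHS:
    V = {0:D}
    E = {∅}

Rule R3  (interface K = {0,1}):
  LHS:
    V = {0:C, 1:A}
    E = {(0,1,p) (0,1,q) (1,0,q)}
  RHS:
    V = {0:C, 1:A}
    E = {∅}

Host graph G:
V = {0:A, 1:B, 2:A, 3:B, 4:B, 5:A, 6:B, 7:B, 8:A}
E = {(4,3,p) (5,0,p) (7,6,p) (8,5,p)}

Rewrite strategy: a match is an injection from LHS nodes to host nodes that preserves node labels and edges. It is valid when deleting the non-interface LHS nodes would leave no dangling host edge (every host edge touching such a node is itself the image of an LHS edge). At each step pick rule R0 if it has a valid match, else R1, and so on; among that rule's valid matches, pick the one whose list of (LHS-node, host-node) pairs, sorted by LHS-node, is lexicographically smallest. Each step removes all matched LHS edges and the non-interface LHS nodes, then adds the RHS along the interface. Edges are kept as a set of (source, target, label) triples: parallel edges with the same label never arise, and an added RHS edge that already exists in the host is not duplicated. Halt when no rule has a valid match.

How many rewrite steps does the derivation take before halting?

Answer: 2

Steps:
[0] host  ⇒  9 nodes, 4 edges  {4-p->3 5-p->0 7-p->6 8-p->5}
[1] R1 @ {0↦3, 1↦4, 2↦8, 3↦5}  ⇒  6 nodes, 2 edges  {5-p->0 7-p->6}
[2] R1 @ {0↦6, 1↦7, 2↦5, 3↦0}  ⇒  3 nodes, 0 edges  {∅}
final graph: no rule applies after step 2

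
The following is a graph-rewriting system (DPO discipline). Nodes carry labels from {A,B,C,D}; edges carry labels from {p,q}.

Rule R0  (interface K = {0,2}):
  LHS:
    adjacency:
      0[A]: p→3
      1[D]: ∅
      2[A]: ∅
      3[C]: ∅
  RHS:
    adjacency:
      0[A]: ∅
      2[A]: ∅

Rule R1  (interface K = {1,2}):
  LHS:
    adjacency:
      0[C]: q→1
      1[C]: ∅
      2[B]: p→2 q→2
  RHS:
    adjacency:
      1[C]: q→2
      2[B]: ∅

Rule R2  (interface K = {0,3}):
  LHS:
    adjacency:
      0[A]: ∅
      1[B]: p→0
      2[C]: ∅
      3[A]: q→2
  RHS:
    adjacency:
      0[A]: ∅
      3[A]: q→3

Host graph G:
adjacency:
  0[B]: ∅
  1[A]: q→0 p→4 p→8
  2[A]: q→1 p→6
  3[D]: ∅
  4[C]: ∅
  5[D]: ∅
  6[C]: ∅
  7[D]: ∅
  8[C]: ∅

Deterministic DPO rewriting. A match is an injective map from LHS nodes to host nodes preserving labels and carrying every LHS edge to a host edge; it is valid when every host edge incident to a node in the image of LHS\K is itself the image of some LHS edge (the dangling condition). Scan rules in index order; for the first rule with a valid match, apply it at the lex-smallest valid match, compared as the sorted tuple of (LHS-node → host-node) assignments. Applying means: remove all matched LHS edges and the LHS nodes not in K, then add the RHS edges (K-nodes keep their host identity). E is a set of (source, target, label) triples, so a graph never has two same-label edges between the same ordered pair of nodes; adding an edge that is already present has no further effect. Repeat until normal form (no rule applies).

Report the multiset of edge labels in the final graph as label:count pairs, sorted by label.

Answer: q:2

Derivation:
start.  V:9 E:5  edges: 1-q->0 1-p->4 1-p->8 2-q->1 2-p->6
1. fire R0 via {0↦1, 1↦3, 2↦2, 3↦4}  →  V:7 E:4  edges: 1-q->0 1-p->8 2-q->1 2-p->6
2. fire R0 via {0↦1, 1↦5, 2↦2, 3↦8}  →  V:5 E:3  edges: 1-q->0 2-q->1 2-p->6
3. fire R0 via {0↦2, 1↦7, 2↦1, 3↦6}  →  V:3 E:2  edges: 1-q->0 2-q->1
halt: no rule applies after step 3
NF edges: [(1, 0, 'q'), (2, 1, 'q')]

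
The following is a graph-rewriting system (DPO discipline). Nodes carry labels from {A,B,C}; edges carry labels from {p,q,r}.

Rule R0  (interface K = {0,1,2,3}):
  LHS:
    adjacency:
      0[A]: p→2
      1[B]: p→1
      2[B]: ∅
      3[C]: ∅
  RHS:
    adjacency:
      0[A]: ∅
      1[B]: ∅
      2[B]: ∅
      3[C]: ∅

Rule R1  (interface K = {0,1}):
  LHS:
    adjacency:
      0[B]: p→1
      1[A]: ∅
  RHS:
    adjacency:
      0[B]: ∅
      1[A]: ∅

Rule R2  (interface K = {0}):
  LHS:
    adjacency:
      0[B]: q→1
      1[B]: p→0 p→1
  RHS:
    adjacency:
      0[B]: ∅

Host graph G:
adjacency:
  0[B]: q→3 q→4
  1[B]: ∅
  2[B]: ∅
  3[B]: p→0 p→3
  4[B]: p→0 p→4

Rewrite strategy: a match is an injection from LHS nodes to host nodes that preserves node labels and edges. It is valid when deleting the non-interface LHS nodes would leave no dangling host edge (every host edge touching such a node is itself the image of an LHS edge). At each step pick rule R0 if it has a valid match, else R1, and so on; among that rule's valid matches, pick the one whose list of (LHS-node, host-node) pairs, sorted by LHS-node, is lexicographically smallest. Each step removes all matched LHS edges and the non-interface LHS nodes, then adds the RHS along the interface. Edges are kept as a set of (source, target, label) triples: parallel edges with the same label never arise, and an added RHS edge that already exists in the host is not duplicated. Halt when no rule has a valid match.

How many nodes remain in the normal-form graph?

Answer: 3

Derivation:
[0] host  ⇒  5 nodes, 6 edges  {0-q->3 0-q->4 3-p->0 3-p->3 4-p->0 4-p->4}
[1] R2 @ {0↦0, 1↦3}  ⇒  4 nodes, 3 edges  {0-q->4 4-p->0 4-p->4}
[2] R2 @ {0↦0, 1↦4}  ⇒  3 nodes, 0 edges  {∅}
halt: no rule applies after step 2
NF nodes: {0:B, 1:B, 2:B}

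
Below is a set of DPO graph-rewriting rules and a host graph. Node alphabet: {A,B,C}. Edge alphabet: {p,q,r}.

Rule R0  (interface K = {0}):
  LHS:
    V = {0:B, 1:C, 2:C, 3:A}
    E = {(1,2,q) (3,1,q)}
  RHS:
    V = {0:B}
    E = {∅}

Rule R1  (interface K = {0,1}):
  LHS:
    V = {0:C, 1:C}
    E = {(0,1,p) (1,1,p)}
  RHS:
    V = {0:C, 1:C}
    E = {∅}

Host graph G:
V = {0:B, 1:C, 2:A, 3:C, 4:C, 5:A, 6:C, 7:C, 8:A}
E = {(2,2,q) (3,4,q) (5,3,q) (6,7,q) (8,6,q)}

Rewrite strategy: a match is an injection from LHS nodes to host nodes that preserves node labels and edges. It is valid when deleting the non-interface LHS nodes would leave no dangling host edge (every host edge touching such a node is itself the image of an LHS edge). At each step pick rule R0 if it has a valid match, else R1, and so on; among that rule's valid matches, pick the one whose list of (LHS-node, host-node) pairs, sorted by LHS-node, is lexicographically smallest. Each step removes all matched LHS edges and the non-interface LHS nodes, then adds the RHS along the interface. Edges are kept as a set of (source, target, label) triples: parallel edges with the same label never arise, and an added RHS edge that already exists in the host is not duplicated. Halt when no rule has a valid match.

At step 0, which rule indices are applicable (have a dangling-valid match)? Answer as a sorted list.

Answer: [R0]

Steps:
R0: 2 valid matches — {0↦0, 1↦3, 2↦4, 3↦5}, {0↦0, 1↦6, 2↦7, 3↦8}
R1: no valid match — LHS pattern not found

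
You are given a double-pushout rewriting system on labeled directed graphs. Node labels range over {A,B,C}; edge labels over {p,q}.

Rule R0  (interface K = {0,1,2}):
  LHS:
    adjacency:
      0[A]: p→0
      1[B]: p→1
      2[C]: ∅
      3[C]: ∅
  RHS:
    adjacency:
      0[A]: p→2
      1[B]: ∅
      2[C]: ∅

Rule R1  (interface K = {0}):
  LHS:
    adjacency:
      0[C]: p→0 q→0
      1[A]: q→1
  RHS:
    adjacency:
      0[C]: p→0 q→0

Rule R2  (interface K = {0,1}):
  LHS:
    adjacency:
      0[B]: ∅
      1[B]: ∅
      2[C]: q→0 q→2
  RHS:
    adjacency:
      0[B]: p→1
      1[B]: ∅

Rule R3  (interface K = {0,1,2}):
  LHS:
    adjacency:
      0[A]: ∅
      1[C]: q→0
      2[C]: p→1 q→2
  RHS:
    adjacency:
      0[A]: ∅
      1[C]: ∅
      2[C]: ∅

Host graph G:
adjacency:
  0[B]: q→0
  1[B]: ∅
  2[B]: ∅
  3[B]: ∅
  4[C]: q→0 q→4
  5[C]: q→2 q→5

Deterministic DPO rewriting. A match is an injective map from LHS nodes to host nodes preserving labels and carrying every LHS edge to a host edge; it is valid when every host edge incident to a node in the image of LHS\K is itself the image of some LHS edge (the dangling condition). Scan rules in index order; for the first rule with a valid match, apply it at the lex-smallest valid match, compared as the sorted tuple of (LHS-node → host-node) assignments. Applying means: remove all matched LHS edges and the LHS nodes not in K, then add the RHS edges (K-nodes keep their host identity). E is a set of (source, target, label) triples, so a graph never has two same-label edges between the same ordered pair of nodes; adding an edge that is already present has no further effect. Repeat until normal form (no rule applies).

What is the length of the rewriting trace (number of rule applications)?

[0] host  ⇒  6 nodes, 5 edges  {0-q->0 4-q->0 4-q->4 5-q->2 5-q->5}
[1] R2 @ {0↦0, 1↦1, 2↦4}  ⇒  5 nodes, 4 edges  {0-q->0 0-p->1 5-q->2 5-q->5}
[2] R2 @ {0↦2, 1↦0, 2↦5}  ⇒  4 nodes, 3 edges  {0-q->0 0-p->1 2-p->0}
final graph: no rule applies after step 2

Answer: 2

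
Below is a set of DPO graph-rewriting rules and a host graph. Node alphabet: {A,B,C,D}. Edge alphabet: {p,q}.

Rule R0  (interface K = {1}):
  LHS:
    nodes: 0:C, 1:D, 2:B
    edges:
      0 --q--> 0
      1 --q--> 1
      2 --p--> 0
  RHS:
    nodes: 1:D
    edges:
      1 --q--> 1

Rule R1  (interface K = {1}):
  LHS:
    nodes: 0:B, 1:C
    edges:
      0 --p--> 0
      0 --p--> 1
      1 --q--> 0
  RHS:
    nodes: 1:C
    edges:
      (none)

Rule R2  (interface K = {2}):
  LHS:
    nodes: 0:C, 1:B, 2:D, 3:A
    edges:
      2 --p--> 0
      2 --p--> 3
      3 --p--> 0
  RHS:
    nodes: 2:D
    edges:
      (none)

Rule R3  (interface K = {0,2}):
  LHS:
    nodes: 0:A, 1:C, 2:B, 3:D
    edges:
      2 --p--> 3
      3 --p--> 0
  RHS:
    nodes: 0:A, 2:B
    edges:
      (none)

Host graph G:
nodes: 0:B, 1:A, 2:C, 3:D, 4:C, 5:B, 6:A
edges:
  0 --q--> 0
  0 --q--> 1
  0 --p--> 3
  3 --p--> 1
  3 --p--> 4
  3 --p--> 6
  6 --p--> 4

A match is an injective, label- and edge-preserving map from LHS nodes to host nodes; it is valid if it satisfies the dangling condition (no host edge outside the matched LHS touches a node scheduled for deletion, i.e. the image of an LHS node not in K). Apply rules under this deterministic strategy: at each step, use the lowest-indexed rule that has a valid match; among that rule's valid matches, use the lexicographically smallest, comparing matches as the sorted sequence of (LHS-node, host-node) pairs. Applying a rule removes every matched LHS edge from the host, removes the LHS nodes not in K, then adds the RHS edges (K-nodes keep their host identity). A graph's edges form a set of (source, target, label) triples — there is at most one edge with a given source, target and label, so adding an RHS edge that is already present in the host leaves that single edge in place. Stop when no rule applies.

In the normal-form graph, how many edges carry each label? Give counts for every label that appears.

start.  V:7 E:7  edges: 0-q->0 0-q->1 0-p->3 3-p->1 3-p->4 3-p->6 6-p->4
1. fire R2 via {0↦4, 1↦5, 2↦3, 3↦6}  →  V:4 E:4  edges: 0-q->0 0-q->1 0-p->3 3-p->1
2. fire R3 via {0↦1, 1↦2, 2↦0, 3↦3}  →  V:2 E:2  edges: 0-q->0 0-q->1
final graph: no rule applies after step 2
NF edges: [(0, 0, 'q'), (0, 1, 'q')]

Answer: q:2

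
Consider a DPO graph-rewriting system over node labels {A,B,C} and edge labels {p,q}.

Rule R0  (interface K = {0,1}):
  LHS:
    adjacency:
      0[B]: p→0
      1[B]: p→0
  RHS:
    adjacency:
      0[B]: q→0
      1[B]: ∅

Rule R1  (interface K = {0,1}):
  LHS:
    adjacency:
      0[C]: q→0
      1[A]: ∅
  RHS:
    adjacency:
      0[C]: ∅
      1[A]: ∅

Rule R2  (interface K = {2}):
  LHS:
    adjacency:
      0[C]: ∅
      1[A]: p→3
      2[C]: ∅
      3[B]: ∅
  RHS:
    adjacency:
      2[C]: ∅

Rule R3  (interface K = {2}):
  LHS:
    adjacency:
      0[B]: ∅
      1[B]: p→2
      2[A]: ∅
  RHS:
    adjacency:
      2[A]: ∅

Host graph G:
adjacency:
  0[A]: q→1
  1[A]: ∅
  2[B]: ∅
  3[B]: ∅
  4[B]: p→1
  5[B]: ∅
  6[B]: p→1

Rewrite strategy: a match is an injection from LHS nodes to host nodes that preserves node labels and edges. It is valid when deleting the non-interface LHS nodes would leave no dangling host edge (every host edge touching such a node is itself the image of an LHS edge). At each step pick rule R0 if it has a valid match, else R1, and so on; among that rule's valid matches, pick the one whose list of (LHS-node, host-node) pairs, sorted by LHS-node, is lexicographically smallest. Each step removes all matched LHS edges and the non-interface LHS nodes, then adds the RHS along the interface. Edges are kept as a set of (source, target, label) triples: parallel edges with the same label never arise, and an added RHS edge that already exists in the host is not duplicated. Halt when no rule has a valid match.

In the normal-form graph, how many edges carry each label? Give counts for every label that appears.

Answer: q:1

Rewrite trace:
[0] host  ⇒  7 nodes, 3 edges  {0-q->1 4-p->1 6-p->1}
[1] R3 @ {0↦2, 1↦4, 2↦1}  ⇒  5 nodes, 2 edges  {0-q->1 6-p->1}
[2] R3 @ {0↦3, 1↦6, 2↦1}  ⇒  3 nodes, 1 edges  {0-q->1}
halt: no rule applies after step 2
NF edges: [(0, 1, 'q')]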